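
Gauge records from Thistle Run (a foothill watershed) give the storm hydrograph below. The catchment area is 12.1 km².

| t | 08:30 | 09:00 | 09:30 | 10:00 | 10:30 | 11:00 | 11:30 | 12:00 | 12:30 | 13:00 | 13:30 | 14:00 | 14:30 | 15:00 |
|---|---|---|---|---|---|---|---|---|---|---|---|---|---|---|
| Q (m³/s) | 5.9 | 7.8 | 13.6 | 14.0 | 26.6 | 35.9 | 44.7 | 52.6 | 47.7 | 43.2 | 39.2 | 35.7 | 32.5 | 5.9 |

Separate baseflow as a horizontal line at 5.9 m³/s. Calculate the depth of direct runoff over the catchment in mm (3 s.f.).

d ≈ 48.0 mm

Direct runoff: 0.0, 1.9, 7.7, 8.1, 20.7, 30.0, 38.8, 46.7, 41.8, 37.3, 33.3, 29.8, 26.6, 0.0 m³/s; ΣQ_DR = 322.7 m³/s.
V = ΣQ_DR · Δt = 322.7 × 1800 s = 5.809 × 10^5 m³.
Over A = 12.1 km², depth = V / A = 48.0 mm.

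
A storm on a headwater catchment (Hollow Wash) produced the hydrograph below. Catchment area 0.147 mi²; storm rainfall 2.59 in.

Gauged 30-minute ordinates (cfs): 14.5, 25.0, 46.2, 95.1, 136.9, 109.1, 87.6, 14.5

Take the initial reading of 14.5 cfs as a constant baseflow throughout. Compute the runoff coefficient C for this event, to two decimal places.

C ≈ 0.84

ΣQ_DR = 412.9 cfs; V = ΣQ_DR·Δt = 7.432 × 10^5 ft³.
Runoff depth d = V / A = 2.176 in.
C = d / P = 2.176 / 2.59 = 0.84.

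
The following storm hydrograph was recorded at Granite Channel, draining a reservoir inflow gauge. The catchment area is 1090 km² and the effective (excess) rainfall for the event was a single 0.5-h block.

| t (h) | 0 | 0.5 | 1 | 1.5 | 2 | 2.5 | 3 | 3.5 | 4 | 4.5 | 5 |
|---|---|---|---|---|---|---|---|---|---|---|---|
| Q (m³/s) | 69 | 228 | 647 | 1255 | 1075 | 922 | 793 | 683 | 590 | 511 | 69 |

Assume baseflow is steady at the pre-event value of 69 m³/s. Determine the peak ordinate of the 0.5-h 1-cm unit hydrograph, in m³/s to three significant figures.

Direct runoff: 0.0, 159.0, 578.0, 1186.0, 1006.0, 853.0, 724.0, 614.0, 521.0, 442.0, 0.0 m³/s; ΣQ_DR = 6083 m³/s, peak = 1186.0 m³/s.
Runoff depth d = ΣQ_DR·Δt / A = 6083 × 1800 / (1090 km²) = 10.05 mm.
The 1-cm UH is the DRH scaled by (10 mm)/d, so U_p = 1186.0 × 10/10.05 = 1180 m³/s.

U_p ≈ 1180 m³/s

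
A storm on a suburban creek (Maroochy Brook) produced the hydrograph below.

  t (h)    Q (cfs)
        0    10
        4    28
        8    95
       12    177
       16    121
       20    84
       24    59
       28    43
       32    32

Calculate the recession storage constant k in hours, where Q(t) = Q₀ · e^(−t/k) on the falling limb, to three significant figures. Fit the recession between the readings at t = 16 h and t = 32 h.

k ≈ 12.0 h

On the falling limb, Q drops from 121 to 32 cfs between t = 16 h and t = 32 h (Δt = 16 h).
k = −Δt / ln(Q₂/Q₁) = −16 / ln(32/121) = 12.0 h.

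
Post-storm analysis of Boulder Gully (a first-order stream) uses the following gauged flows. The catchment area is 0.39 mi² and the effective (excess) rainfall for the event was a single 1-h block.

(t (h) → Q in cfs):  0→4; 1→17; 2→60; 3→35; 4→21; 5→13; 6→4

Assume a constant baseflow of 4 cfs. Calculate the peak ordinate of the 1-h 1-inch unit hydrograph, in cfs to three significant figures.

U_p ≈ 112 cfs

Direct runoff: 0.0, 13.0, 56.0, 31.0, 17.0, 9.0, 0.0 cfs; ΣQ_DR = 126.0 cfs, peak = 56.0 cfs.
Runoff depth d = ΣQ_DR·Δt / A = 126.0 × 3600 / (0.39 mi²) = 0.5006 in.
The 1-inch UH is the DRH scaled by (1 in)/d, so U_p = 56.0 × 1/0.5006 = 112 cfs.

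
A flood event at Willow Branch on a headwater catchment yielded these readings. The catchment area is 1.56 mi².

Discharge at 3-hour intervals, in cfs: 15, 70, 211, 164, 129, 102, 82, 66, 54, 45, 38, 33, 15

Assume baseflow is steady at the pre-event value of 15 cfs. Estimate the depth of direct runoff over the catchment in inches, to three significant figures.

Direct runoff: 0.0, 55.0, 196.0, 149.0, 114.0, 87.0, 67.0, 51.0, 39.0, 30.0, 23.0, 18.0, 0.0 cfs; ΣQ_DR = 829.0 cfs.
V = ΣQ_DR · Δt = 829.0 × 10800 s = 8.953 × 10^6 ft³.
Over A = 1.56 mi², depth = V / A = 2.47 in.

d ≈ 2.47 in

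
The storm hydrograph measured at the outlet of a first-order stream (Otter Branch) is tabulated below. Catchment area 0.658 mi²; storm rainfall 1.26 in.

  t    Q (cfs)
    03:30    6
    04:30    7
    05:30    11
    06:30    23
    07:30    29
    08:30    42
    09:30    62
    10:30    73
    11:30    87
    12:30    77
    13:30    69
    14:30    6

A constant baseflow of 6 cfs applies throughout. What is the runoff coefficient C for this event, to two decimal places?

ΣQ_DR = 420.0 cfs; V = ΣQ_DR·Δt = 1.512 × 10^6 ft³.
Runoff depth d = V / A = 0.9891 in.
C = d / P = 0.9891 / 1.26 = 0.78.

C ≈ 0.78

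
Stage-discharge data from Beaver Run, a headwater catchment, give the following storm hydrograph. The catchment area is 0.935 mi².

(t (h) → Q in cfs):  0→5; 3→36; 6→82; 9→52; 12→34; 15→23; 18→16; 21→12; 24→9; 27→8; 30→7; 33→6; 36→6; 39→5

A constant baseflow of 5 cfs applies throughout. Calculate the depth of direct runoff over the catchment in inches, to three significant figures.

d ≈ 1.15 in

Direct runoff: 0.0, 31.0, 77.0, 47.0, 29.0, 18.0, 11.0, 7.0, 4.0, 3.0, 2.0, 1.0, 1.0, 0.0 cfs; ΣQ_DR = 231.0 cfs.
V = ΣQ_DR · Δt = 231.0 × 10800 s = 2.495 × 10^6 ft³.
Over A = 0.935 mi², depth = V / A = 1.15 in.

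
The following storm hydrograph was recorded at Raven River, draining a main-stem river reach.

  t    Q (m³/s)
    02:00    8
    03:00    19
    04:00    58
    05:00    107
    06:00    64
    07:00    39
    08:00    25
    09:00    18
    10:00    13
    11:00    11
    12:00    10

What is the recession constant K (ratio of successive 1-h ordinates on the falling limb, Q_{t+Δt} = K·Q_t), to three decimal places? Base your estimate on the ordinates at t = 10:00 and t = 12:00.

Using the recession-limb readings at t = 10:00 and t = 12:00: Q falls from 13 to 10 m³/s over 2 intervals.
K = (Q₂/Q₁)^(1/2) = (10/13)^(1/2) = 0.877.

K ≈ 0.877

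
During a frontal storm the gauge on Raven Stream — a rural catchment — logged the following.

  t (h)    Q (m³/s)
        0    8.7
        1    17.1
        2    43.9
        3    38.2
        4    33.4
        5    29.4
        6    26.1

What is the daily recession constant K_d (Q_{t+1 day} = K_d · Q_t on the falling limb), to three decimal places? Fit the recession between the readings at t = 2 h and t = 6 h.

Between t = 2 h and t = 6 h the flow falls from 43.9 to 26.1 m³/s over 4×1 h = 4 h.
Per-interval ratio K = (26.1/43.9)^(1/4) = 0.8781; K_d = K^(24/1) = 0.044.

K_d ≈ 0.044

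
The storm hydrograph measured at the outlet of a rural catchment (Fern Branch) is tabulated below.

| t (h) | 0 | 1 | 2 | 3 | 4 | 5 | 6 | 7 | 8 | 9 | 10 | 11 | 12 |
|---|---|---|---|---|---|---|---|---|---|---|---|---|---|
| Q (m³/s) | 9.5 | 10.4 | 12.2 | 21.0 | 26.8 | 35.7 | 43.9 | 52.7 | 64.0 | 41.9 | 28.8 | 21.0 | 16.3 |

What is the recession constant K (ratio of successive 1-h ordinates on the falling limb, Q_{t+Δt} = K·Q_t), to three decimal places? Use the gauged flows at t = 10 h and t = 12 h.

K ≈ 0.752

Using the recession-limb readings at t = 10 h and t = 12 h: Q falls from 28.8 to 16.3 m³/s over 2 intervals.
K = (Q₂/Q₁)^(1/2) = (16.3/28.8)^(1/2) = 0.752.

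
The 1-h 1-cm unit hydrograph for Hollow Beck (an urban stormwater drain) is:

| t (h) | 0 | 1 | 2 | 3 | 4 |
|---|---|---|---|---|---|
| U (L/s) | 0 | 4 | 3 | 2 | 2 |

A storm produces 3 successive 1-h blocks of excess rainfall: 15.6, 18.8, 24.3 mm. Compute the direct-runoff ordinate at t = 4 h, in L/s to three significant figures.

Q ≈ 14.2 L/s

By discrete convolution, Q_j = Σ (P_i / 10 mm) · U_{j−i}.
At t = 4 h (j=4): Q = (15.6/10)·2 + (18.8/10)·2 + (24.3/10)·3 = 14.2 L/s.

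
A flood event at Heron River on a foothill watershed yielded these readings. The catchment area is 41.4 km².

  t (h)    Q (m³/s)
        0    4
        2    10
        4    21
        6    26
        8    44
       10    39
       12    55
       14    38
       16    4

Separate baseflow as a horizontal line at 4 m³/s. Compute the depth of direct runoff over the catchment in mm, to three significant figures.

d ≈ 35.7 mm

Direct runoff: 0.0, 6.0, 17.0, 22.0, 40.0, 35.0, 51.0, 34.0, 0.0 m³/s; ΣQ_DR = 205.0 m³/s.
V = ΣQ_DR · Δt = 205.0 × 7200 s = 1.476 × 10^6 m³.
Over A = 41.4 km², depth = V / A = 35.7 mm.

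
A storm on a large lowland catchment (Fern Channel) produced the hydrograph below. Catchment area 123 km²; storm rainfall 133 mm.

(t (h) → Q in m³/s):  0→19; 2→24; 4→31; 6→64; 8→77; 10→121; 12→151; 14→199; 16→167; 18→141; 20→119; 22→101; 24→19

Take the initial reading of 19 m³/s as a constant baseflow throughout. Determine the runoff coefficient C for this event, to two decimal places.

C ≈ 0.43

ΣQ_DR = 986.0 m³/s; V = ΣQ_DR·Δt = 7.099 × 10^6 m³.
Runoff depth d = V / A = 57.72 mm.
C = d / P = 57.72 / 133 = 0.43.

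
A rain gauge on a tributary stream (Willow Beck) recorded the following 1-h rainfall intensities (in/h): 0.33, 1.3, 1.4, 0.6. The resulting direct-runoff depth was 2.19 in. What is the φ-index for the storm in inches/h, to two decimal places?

φ ≈ 0.37 in/h

Only the 3 blocks with intensity above φ contribute runoff: 1.3, 1.4, 0.6 in/h.
Σ(I−φ)·Δt = d  ⇒  (1.3+1.4+0.6 − 3φ)·1 = 2.19
φ = (3.300 − 2.19/1) / 3 = 0.37 in/h.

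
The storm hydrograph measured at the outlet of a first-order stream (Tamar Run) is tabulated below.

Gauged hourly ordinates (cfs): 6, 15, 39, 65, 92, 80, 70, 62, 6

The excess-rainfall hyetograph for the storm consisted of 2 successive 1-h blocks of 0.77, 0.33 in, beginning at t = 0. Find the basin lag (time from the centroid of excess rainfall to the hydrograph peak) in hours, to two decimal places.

t_L ≈ 3.20 h

Centroid of excess rainfall: t_c = Σ P_i·t̄_i / ΣP_i = 0.8000 h (block centres at 0.5, 1.5 h).
Hydrograph peak occurs at t = 4 h, so basin lag t_L = 4 − 0.8000 = 3.20 h.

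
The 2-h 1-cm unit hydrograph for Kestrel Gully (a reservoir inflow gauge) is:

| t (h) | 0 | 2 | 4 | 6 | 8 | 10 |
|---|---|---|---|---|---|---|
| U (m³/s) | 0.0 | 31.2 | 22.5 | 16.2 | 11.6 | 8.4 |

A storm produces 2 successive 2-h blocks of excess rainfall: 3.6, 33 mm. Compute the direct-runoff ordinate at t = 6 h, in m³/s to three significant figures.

By discrete convolution, Q_j = Σ (P_i / 10 mm) · U_{j−i}.
At t = 6 h (j=3): Q = (3.6/10)·16.2 + (33/10)·22.5 = 80.1 m³/s.

Q ≈ 80.1 m³/s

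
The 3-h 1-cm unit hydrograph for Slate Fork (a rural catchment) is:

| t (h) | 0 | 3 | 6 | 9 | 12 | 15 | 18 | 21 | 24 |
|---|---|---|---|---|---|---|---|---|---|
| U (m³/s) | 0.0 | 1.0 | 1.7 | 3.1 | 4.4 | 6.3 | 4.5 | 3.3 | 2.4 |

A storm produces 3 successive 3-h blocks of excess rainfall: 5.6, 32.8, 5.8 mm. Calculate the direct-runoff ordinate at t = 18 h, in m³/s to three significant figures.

By discrete convolution, Q_j = Σ (P_i / 10 mm) · U_{j−i}.
At t = 18 h (j=6): Q = (5.6/10)·4.5 + (32.8/10)·6.3 + (5.8/10)·4.4 = 25.7 m³/s.

Q ≈ 25.7 m³/s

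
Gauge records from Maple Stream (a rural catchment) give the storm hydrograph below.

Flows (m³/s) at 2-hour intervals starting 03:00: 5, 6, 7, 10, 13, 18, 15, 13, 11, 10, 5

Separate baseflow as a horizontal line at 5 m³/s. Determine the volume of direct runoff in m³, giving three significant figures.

V ≈ 4.18 × 10^5 m³

Direct-runoff ordinates (Q − Q_b): 0.0, 1.0, 2.0, 5.0, 8.0, 13.0, 10.0, 8.0, 6.0, 5.0, 0.0 m³/s.
ΣQ_DR = 58.00 m³/s.
With Δt = 2 h = 7200 s, V = ΣQ_DR · Δt = 58.00 × 7200 = 4.18 × 10^5 m³.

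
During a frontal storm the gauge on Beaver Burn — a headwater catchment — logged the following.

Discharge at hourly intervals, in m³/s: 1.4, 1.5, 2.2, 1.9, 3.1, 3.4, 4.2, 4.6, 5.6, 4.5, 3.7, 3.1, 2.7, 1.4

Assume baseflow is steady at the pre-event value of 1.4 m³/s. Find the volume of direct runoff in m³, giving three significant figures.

V ≈ 85300 m³

Direct-runoff ordinates (Q − Q_b): 0.0, 0.1, 0.8, 0.5, 1.7, 2.0, 2.8, 3.2, 4.2, 3.1, 2.3, 1.7, 1.3, 0.0 m³/s.
ΣQ_DR = 23.70 m³/s.
With Δt = 1 h = 3600 s, V = ΣQ_DR · Δt = 23.70 × 3600 = 85300 m³.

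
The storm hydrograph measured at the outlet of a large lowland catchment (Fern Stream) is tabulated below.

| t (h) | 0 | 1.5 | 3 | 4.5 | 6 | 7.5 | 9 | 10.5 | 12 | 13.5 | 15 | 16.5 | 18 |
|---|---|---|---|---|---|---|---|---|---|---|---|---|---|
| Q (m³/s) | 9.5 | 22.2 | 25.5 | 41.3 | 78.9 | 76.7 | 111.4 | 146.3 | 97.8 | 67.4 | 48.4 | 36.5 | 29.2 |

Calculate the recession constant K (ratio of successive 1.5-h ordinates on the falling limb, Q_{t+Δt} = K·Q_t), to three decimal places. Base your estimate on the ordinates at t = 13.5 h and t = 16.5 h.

K ≈ 0.736

Using the recession-limb readings at t = 13.5 h and t = 16.5 h: Q falls from 67.4 to 36.5 m³/s over 2 intervals.
K = (Q₂/Q₁)^(1/2) = (36.5/67.4)^(1/2) = 0.736.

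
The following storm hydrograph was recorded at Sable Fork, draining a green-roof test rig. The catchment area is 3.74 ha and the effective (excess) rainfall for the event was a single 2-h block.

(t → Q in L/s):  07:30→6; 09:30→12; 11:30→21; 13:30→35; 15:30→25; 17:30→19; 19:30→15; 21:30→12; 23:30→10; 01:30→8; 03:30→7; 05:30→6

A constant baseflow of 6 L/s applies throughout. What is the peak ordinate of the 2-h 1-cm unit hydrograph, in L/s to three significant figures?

Direct runoff: 0.0, 6.0, 15.0, 29.0, 19.0, 13.0, 9.0, 6.0, 4.0, 2.0, 1.0, 0.0 L/s; ΣQ_DR = 104.0 L/s, peak = 29.0 L/s.
Runoff depth d = ΣQ_DR·Δt / A = 104.0 × 7200 / (3.74 ha) = 20.02 mm.
The 1-cm UH is the DRH scaled by (10 mm)/d, so U_p = 29.0 × 10/20.02 = 14.5 L/s.

U_p ≈ 14.5 L/s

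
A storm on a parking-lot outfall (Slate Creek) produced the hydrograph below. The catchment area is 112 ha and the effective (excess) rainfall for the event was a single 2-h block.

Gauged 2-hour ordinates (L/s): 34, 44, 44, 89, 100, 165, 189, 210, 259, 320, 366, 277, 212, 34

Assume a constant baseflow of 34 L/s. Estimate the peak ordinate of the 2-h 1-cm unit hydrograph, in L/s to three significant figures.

U_p ≈ 277 L/s

Direct runoff: 0.0, 10.0, 10.0, 55.0, 66.0, 131.0, 155.0, 176.0, 225.0, 286.0, 332.0, 243.0, 178.0, 0.0 L/s; ΣQ_DR = 1867 L/s, peak = 332.0 L/s.
Runoff depth d = ΣQ_DR·Δt / A = 1867 × 7200 / (112 ha) = 12.00 mm.
The 1-cm UH is the DRH scaled by (10 mm)/d, so U_p = 332.0 × 10/12.00 = 277 L/s.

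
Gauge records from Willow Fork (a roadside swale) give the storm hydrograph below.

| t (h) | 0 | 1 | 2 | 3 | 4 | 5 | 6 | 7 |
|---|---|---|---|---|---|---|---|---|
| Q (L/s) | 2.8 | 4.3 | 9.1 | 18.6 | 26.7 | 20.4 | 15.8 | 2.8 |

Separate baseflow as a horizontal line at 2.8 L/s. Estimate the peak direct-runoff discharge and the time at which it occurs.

Q_p = 23.9 L/s at t = 4 h

Subtracting baseflow gives direct-runoff ordinates: 0.0, 1.5, 6.3, 15.8, 23.9, 17.6, 13.0, 0.0 L/s.
The maximum is 23.9 L/s, occurring at the reading for t = 4 h.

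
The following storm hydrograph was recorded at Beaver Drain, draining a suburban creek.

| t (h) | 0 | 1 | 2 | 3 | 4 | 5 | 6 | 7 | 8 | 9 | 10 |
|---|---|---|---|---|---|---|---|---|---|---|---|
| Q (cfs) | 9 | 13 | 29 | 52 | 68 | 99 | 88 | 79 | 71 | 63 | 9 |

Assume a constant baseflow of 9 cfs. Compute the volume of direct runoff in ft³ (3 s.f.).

Direct-runoff ordinates (Q − Q_b): 0.0, 4.0, 20.0, 43.0, 59.0, 90.0, 79.0, 70.0, 62.0, 54.0, 0.0 cfs.
ΣQ_DR = 481.0 cfs.
With Δt = 1 h = 3600 s, V = ΣQ_DR · Δt = 481.0 × 3600 = 1.73 × 10^6 ft³.

V ≈ 1.73 × 10^6 ft³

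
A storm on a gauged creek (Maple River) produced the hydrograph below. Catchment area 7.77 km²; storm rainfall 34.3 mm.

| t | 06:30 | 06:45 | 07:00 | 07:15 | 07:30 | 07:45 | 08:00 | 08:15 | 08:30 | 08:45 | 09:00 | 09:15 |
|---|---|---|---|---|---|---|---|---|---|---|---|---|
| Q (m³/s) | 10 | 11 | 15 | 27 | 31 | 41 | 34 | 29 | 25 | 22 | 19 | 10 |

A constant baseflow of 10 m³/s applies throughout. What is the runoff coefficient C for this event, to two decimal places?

ΣQ_DR = 154.0 m³/s; V = ΣQ_DR·Δt = 1.386 × 10^5 m³.
Runoff depth d = V / A = 17.84 mm.
C = d / P = 17.84 / 34.3 = 0.52.

C ≈ 0.52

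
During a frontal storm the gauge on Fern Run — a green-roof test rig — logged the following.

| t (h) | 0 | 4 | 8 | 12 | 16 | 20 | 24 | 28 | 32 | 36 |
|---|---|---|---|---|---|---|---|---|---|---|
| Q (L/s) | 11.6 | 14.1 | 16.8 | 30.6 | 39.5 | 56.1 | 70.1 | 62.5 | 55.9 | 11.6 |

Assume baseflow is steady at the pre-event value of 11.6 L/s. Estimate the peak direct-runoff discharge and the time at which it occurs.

Q_p = 58.5 L/s at t = 24 h

Subtracting baseflow gives direct-runoff ordinates: 0.0, 2.5, 5.2, 19.0, 27.9, 44.5, 58.5, 50.9, 44.3, 0.0 L/s.
The maximum is 58.5 L/s, occurring at the reading for t = 24 h.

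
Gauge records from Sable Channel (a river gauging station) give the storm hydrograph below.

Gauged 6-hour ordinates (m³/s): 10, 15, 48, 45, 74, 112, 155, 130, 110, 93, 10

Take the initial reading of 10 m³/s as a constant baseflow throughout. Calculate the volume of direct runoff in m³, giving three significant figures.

Direct-runoff ordinates (Q − Q_b): 0.0, 5.0, 38.0, 35.0, 64.0, 102.0, 145.0, 120.0, 100.0, 83.0, 0.0 m³/s.
ΣQ_DR = 692.0 m³/s.
With Δt = 6 h = 21600 s, V = ΣQ_DR · Δt = 692.0 × 21600 = 1.49 × 10^7 m³.

V ≈ 1.49 × 10^7 m³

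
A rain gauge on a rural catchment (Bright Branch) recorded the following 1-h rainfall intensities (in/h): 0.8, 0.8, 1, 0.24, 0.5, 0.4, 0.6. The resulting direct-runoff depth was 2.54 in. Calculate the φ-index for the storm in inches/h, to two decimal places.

φ ≈ 0.26 in/h

Only the 6 blocks with intensity above φ contribute runoff: 0.8, 0.8, 1, 0.5, 0.4, 0.6 in/h.
Σ(I−φ)·Δt = d  ⇒  (0.8+0.8+1+0.5+0.4+0.6 − 6φ)·1 = 2.54
φ = (4.100 − 2.54/1) / 6 = 0.26 in/h.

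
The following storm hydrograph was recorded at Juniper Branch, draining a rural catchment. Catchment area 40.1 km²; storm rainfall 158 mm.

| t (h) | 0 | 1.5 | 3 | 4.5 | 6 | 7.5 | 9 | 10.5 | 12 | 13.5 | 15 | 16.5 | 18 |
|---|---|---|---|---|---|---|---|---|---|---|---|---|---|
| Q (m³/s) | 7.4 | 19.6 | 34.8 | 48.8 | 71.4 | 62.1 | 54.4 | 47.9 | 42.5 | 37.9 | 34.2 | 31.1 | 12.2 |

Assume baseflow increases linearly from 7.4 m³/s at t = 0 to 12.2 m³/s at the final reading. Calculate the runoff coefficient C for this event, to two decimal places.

C ≈ 0.32

ΣQ_DR = 376.9 m³/s; V = ΣQ_DR·Δt = 2.035 × 10^6 m³.
Runoff depth d = V / A = 50.75 mm.
C = d / P = 50.75 / 158 = 0.32.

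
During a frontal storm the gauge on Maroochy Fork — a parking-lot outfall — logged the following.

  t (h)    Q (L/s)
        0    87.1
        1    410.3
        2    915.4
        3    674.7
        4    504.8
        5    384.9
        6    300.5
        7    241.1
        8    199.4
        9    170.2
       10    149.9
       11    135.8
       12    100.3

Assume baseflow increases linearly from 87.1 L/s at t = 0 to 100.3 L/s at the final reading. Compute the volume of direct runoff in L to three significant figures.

V ≈ 1.10 × 10^7 L

Direct-runoff ordinates (Q − Q_b): 0.00, 322.10, 826.10, 584.30, 413.30, 292.30, 206.80, 146.30, 103.50, 73.20, 51.80, 36.60, 0.00 L/s.
ΣQ_DR = 3056 L/s.
With Δt = 1 h = 3600 s, V = ΣQ_DR · Δt = 3056 × 3600 = 1.10 × 10^7 L.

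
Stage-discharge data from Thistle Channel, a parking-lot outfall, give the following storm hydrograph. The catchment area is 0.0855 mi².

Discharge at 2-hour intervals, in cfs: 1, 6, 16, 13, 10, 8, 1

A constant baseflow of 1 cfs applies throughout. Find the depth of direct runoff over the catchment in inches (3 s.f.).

d ≈ 1.74 in

Direct runoff: 0.0, 5.0, 15.0, 12.0, 9.0, 7.0, 0.0 cfs; ΣQ_DR = 48.00 cfs.
V = ΣQ_DR · Δt = 48.00 × 7200 s = 3.456 × 10^5 ft³.
Over A = 0.0855 mi², depth = V / A = 1.74 in.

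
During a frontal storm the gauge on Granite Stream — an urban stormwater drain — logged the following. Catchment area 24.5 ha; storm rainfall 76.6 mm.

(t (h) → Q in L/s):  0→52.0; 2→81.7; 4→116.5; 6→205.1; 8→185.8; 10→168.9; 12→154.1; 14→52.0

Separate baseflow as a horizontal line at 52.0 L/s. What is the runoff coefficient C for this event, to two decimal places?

C ≈ 0.23

ΣQ_DR = 600.1 L/s; V = ΣQ_DR·Δt = 4.321 × 10^6 L.
Runoff depth d = V / A = 17.64 mm.
C = d / P = 17.64 / 76.6 = 0.23.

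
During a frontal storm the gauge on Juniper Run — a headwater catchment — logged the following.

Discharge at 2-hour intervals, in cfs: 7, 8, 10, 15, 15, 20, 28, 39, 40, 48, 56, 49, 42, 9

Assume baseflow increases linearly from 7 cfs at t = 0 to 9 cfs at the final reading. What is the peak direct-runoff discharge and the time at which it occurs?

Subtracting baseflow gives direct-runoff ordinates: 0.00, 0.85, 2.69, 7.54, 7.38, 12.23, 20.08, 30.92, 31.77, 39.62, 47.46, 40.31, 33.15, 0.00 cfs.
The maximum is 47.46 cfs, occurring at the reading for t = 20 h.

Q_p = 47.46 cfs at t = 20 h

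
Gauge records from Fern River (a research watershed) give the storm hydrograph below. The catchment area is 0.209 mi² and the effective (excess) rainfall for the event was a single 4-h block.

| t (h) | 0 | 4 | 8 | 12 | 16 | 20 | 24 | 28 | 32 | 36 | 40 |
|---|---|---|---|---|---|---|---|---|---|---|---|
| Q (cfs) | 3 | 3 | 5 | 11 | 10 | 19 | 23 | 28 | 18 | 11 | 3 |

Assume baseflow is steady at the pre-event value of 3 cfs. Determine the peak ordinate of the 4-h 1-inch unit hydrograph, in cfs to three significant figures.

U_p ≈ 8.35 cfs

Direct runoff: 0.0, 0.0, 2.0, 8.0, 7.0, 16.0, 20.0, 25.0, 15.0, 8.0, 0.0 cfs; ΣQ_DR = 101.0 cfs, peak = 25.0 cfs.
Runoff depth d = ΣQ_DR·Δt / A = 101.0 × 14400 / (0.209 mi²) = 2.995 in.
The 1-inch UH is the DRH scaled by (1 in)/d, so U_p = 25.0 × 1/2.995 = 8.35 cfs.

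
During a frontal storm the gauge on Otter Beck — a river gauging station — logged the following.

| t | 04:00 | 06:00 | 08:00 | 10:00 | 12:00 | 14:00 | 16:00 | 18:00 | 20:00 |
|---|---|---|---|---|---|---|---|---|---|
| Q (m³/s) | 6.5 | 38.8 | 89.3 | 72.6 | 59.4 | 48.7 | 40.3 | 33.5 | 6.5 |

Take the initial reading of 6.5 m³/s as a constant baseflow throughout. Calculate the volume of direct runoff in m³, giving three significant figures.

V ≈ 2.43 × 10^6 m³

Direct-runoff ordinates (Q − Q_b): 0.0, 32.3, 82.8, 66.1, 52.9, 42.2, 33.8, 27.0, 0.0 m³/s.
ΣQ_DR = 337.1 m³/s.
With Δt = 2 h = 7200 s, V = ΣQ_DR · Δt = 337.1 × 7200 = 2.43 × 10^6 m³.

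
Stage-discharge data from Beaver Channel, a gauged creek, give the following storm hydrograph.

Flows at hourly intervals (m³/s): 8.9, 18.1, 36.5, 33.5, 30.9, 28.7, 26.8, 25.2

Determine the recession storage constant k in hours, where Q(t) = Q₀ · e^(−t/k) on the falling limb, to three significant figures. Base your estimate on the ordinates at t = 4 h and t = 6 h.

On the falling limb, Q drops from 30.9 to 26.8 m³/s between t = 4 h and t = 6 h (Δt = 2 h).
k = −Δt / ln(Q₂/Q₁) = −2 / ln(26.8/30.9) = 14.0 h.

k ≈ 14.0 h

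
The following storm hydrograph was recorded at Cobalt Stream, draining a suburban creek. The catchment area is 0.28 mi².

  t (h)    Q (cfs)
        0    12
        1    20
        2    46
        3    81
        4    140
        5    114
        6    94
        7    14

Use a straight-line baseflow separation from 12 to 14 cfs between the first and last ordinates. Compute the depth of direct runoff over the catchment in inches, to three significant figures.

d ≈ 2.31 in

Direct runoff: 0.00, 7.71, 33.43, 68.14, 126.86, 100.57, 80.29, 0.00 cfs; ΣQ_DR = 417.0 cfs.
V = ΣQ_DR · Δt = 417.0 × 3600 s = 1.501 × 10^6 ft³.
Over A = 0.28 mi², depth = V / A = 2.31 in.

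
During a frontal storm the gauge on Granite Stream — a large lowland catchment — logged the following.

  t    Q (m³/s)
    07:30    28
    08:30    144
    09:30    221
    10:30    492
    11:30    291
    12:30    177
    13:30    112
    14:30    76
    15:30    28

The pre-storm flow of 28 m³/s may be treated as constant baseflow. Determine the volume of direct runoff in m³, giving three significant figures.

Direct-runoff ordinates (Q − Q_b): 0.0, 116.0, 193.0, 464.0, 263.0, 149.0, 84.0, 48.0, 0.0 m³/s.
ΣQ_DR = 1317 m³/s.
With Δt = 1 h = 3600 s, V = ΣQ_DR · Δt = 1317 × 3600 = 4.74 × 10^6 m³.

V ≈ 4.74 × 10^6 m³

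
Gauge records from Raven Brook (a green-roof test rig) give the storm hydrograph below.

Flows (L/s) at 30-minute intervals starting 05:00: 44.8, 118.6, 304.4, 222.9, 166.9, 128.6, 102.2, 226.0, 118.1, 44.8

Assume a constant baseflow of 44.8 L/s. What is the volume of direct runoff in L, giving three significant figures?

Direct-runoff ordinates (Q − Q_b): 0.0, 73.8, 259.6, 178.1, 122.1, 83.8, 57.4, 181.2, 73.3, 0.0 L/s.
ΣQ_DR = 1029 L/s.
With Δt = 0.5 h = 1800 s, V = ΣQ_DR · Δt = 1029 × 1800 = 1.85 × 10^6 L.

V ≈ 1.85 × 10^6 L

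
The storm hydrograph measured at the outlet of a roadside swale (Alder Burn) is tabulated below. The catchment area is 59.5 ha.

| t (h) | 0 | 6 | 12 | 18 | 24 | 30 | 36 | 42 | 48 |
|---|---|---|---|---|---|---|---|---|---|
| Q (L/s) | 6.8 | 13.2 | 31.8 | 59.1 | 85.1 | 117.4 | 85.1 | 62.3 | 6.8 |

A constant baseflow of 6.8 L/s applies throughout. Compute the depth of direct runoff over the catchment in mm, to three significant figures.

Direct runoff: 0.0, 6.4, 25.0, 52.3, 78.3, 110.6, 78.3, 55.5, 0.0 L/s; ΣQ_DR = 406.4 L/s.
V = ΣQ_DR · Δt = 406.4 × 21600 s = 8.778 × 10^6 L.
Over A = 59.5 ha, depth = V / A = 14.8 mm.

d ≈ 14.8 mm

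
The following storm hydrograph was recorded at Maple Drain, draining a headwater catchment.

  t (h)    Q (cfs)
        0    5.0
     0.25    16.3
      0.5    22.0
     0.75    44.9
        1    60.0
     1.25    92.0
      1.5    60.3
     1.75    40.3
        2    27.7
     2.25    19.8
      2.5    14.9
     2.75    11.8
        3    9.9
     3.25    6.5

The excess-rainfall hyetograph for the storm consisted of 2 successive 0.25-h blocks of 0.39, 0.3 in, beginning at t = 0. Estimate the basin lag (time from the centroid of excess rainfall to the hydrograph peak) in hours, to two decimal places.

t_L ≈ 1.02 h

Centroid of excess rainfall: t_c = Σ P_i·t̄_i / ΣP_i = 0.2337 h (block centres at 0.125, 0.375 h).
Hydrograph peak occurs at t = 1.25 h, so basin lag t_L = 1.25 − 0.2337 = 1.02 h.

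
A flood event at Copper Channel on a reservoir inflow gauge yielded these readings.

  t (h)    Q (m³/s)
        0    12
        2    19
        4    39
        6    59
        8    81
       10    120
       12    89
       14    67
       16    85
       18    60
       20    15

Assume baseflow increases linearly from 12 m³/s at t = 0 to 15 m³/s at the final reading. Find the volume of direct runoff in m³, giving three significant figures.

Direct-runoff ordinates (Q − Q_b): 0.00, 6.70, 26.40, 46.10, 67.80, 106.50, 75.20, 52.90, 70.60, 45.30, 0.00 m³/s.
ΣQ_DR = 497.5 m³/s.
With Δt = 2 h = 7200 s, V = ΣQ_DR · Δt = 497.5 × 7200 = 3.58 × 10^6 m³.

V ≈ 3.58 × 10^6 m³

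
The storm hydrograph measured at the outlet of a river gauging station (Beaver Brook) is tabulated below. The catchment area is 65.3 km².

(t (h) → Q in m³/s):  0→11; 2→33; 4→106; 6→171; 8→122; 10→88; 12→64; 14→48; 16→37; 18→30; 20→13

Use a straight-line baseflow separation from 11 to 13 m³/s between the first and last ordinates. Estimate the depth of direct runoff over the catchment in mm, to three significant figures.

d ≈ 65.2 mm

Direct runoff: 0.00, 21.80, 94.60, 159.40, 110.20, 76.00, 51.80, 35.60, 24.40, 17.20, 0.00 m³/s; ΣQ_DR = 591.0 m³/s.
V = ΣQ_DR · Δt = 591.0 × 7200 s = 4.255 × 10^6 m³.
Over A = 65.3 km², depth = V / A = 65.2 mm.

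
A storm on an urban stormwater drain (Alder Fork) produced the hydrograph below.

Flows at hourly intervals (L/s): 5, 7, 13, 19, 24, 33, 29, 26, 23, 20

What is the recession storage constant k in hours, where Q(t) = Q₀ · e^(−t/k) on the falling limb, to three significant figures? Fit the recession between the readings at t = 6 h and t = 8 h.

On the falling limb, Q drops from 29 to 23 L/s between t = 6 h and t = 8 h (Δt = 2 h).
k = −Δt / ln(Q₂/Q₁) = −2 / ln(23/29) = 8.63 h.

k ≈ 8.63 h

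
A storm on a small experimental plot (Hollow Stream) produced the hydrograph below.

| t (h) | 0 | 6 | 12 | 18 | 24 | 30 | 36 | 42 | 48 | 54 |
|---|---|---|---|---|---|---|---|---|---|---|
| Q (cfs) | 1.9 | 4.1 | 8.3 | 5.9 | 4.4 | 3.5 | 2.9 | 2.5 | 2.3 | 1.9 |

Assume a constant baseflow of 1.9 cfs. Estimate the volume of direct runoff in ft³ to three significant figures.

Direct-runoff ordinates (Q − Q_b): 0.0, 2.2, 6.4, 4.0, 2.5, 1.6, 1.0, 0.6, 0.4, 0.0 cfs.
ΣQ_DR = 18.70 cfs.
With Δt = 6 h = 21600 s, V = ΣQ_DR · Δt = 18.70 × 21600 = 4.04 × 10^5 ft³.

V ≈ 4.04 × 10^5 ft³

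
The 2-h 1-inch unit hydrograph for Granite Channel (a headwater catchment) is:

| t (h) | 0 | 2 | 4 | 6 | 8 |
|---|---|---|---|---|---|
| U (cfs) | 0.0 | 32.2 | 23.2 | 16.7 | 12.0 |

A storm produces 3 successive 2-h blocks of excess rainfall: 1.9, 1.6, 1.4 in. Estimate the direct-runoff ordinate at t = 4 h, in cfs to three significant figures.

By discrete convolution, Q_j = Σ (P_i / 1 in) · U_{j−i}.
At t = 4 h (j=2): Q = (1.9/1)·23.2 + (1.6/1)·32.2 + (1.4/1)·0.0 = 95.6 cfs.

Q ≈ 95.6 cfs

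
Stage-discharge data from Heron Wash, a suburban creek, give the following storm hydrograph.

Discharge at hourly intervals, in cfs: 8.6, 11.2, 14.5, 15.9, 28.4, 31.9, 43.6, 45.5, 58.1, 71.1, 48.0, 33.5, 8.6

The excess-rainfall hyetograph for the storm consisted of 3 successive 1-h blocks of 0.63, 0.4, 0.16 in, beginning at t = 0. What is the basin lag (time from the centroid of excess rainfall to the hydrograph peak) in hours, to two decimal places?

Centroid of excess rainfall: t_c = Σ P_i·t̄_i / ΣP_i = 1.1050 h (block centres at 0.5, 1.5, 2.5 h).
Hydrograph peak occurs at t = 9 h, so basin lag t_L = 9 − 1.1050 = 7.89 h.

t_L ≈ 7.89 h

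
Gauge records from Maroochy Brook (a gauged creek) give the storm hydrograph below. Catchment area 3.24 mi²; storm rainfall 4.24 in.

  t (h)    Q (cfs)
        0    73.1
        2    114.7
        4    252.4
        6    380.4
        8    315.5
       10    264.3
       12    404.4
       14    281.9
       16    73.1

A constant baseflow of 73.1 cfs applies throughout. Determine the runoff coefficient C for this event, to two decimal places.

C ≈ 0.34

ΣQ_DR = 1502 cfs; V = ΣQ_DR·Δt = 1.081 × 10^7 ft³.
Runoff depth d = V / A = 1.437 in.
C = d / P = 1.437 / 4.24 = 0.34.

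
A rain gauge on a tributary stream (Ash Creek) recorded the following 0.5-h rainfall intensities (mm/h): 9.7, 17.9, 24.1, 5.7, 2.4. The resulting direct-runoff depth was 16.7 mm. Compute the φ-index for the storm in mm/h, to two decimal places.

Only the 3 blocks with intensity above φ contribute runoff: 9.7, 17.9, 24.1 mm/h.
Σ(I−φ)·Δt = d  ⇒  (9.7+17.9+24.1 − 3φ)·0.5 = 16.7
φ = (51.70 − 16.7/0.5) / 3 = 6.10 mm/h.

φ ≈ 6.10 mm/h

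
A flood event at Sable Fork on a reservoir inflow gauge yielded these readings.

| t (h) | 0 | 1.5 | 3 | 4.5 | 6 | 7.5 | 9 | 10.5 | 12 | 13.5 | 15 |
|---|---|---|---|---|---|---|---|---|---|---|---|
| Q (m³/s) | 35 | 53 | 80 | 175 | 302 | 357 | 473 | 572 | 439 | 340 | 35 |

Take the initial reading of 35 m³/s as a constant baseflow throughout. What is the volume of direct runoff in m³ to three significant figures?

Direct-runoff ordinates (Q − Q_b): 0.0, 18.0, 45.0, 140.0, 267.0, 322.0, 438.0, 537.0, 404.0, 305.0, 0.0 m³/s.
ΣQ_DR = 2476 m³/s.
With Δt = 1.5 h = 5400 s, V = ΣQ_DR · Δt = 2476 × 5400 = 1.34 × 10^7 m³.

V ≈ 1.34 × 10^7 m³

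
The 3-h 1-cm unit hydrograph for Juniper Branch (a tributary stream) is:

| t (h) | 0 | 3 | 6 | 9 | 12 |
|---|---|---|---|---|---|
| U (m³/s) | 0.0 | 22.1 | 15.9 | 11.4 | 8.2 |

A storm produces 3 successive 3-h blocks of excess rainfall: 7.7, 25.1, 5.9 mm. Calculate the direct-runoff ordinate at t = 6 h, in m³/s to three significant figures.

Q ≈ 67.7 m³/s

By discrete convolution, Q_j = Σ (P_i / 10 mm) · U_{j−i}.
At t = 6 h (j=2): Q = (7.7/10)·15.9 + (25.1/10)·22.1 + (5.9/10)·0.0 = 67.7 m³/s.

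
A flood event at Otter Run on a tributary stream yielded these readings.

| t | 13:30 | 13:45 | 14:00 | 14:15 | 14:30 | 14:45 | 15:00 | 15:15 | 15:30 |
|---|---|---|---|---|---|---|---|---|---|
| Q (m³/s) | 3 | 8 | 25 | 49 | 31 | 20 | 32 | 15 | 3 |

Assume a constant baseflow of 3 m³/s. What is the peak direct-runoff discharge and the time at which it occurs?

Q_p = 46.0 m³/s at t = 14:15

Subtracting baseflow gives direct-runoff ordinates: 0.0, 5.0, 22.0, 46.0, 28.0, 17.0, 29.0, 12.0, 0.0 m³/s.
The maximum is 46.0 m³/s, occurring at the reading for t = 14:15.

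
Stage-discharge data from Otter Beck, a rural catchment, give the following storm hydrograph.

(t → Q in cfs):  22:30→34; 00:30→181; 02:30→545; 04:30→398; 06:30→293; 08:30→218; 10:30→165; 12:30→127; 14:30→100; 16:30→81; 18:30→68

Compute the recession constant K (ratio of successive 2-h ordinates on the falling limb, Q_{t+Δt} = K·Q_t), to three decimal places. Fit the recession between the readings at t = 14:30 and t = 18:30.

K ≈ 0.825

Using the recession-limb readings at t = 14:30 and t = 18:30: Q falls from 100 to 68 cfs over 2 intervals.
K = (Q₂/Q₁)^(1/2) = (68/100)^(1/2) = 0.825.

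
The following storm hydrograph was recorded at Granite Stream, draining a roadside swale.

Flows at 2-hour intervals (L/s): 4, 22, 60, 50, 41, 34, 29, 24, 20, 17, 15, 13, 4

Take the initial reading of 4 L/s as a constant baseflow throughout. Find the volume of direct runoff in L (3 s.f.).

V ≈ 2.02 × 10^6 L

Direct-runoff ordinates (Q − Q_b): 0.0, 18.0, 56.0, 46.0, 37.0, 30.0, 25.0, 20.0, 16.0, 13.0, 11.0, 9.0, 0.0 L/s.
ΣQ_DR = 281.0 L/s.
With Δt = 2 h = 7200 s, V = ΣQ_DR · Δt = 281.0 × 7200 = 2.02 × 10^6 L.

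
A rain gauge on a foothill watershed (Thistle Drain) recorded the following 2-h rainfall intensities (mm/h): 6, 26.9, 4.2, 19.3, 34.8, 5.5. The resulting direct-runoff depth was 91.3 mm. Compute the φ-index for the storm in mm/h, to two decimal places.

φ ≈ 11.78 mm/h

Only the 3 blocks with intensity above φ contribute runoff: 26.9, 19.3, 34.8 mm/h.
Σ(I−φ)·Δt = d  ⇒  (26.9+19.3+34.8 − 3φ)·2 = 91.3
φ = (81.00 − 91.3/2) / 3 = 11.78 mm/h.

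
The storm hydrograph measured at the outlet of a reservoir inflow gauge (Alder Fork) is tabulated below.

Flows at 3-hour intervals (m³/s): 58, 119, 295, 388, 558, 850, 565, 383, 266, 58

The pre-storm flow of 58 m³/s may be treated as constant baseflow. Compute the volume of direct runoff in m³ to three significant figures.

Direct-runoff ordinates (Q − Q_b): 0.0, 61.0, 237.0, 330.0, 500.0, 792.0, 507.0, 325.0, 208.0, 0.0 m³/s.
ΣQ_DR = 2960 m³/s.
With Δt = 3 h = 10800 s, V = ΣQ_DR · Δt = 2960 × 10800 = 3.20 × 10^7 m³.

V ≈ 3.20 × 10^7 m³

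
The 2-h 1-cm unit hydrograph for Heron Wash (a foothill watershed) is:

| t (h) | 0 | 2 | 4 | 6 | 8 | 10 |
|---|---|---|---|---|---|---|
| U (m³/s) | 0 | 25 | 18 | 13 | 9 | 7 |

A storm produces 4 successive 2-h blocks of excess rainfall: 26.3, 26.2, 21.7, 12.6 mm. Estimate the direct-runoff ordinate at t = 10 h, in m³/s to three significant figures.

By discrete convolution, Q_j = Σ (P_i / 10 mm) · U_{j−i}.
At t = 10 h (j=5): Q = (26.3/10)·7 + (26.2/10)·9 + (21.7/10)·13 + (12.6/10)·18 = 92.9 m³/s.

Q ≈ 92.9 m³/s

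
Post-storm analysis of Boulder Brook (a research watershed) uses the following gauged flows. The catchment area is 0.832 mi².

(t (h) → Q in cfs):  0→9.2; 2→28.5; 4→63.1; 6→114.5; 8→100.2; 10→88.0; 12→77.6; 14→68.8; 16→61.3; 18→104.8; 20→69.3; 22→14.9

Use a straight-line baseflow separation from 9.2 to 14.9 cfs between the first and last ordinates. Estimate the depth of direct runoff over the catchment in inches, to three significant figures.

Direct runoff: 0.00, 18.78, 52.86, 103.75, 88.93, 76.21, 65.29, 55.97, 47.95, 90.94, 54.92, 0.00 cfs; ΣQ_DR = 655.6 cfs.
V = ΣQ_DR · Δt = 655.6 × 7200 s = 4.720 × 10^6 ft³.
Over A = 0.832 mi², depth = V / A = 2.44 in.

d ≈ 2.44 in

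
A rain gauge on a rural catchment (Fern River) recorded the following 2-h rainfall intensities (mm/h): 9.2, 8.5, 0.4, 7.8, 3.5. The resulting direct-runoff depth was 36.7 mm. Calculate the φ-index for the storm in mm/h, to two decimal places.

Only the 4 blocks with intensity above φ contribute runoff: 9.2, 8.5, 7.8, 3.5 mm/h.
Σ(I−φ)·Δt = d  ⇒  (9.2+8.5+7.8+3.5 − 4φ)·2 = 36.7
φ = (29.00 − 36.7/2) / 4 = 2.66 mm/h.

φ ≈ 2.66 mm/h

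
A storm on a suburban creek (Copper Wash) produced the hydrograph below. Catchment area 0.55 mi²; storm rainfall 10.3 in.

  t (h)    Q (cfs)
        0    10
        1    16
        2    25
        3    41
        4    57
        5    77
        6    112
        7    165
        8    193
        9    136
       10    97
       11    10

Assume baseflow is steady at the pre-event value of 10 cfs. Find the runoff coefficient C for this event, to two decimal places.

ΣQ_DR = 819.0 cfs; V = ΣQ_DR·Δt = 2.948 × 10^6 ft³.
Runoff depth d = V / A = 2.307 in.
C = d / P = 2.307 / 10.3 = 0.22.

C ≈ 0.22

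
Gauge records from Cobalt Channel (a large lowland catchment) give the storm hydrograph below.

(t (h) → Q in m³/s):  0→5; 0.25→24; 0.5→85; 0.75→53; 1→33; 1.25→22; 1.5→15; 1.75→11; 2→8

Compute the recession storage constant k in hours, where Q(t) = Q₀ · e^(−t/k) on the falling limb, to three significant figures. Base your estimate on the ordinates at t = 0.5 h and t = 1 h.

On the falling limb, Q drops from 85 to 33 m³/s between t = 0.5 h and t = 1 h (Δt = 0.5 h).
k = −Δt / ln(Q₂/Q₁) = −0.5 / ln(33/85) = 0.528 h.

k ≈ 0.528 h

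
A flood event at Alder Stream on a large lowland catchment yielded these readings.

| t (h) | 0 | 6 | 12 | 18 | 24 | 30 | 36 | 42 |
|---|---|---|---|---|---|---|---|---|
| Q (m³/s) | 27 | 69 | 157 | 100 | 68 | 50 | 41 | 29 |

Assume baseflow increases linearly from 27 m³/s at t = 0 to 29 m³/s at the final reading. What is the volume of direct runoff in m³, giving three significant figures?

Direct-runoff ordinates (Q − Q_b): 0.00, 41.71, 129.43, 72.14, 39.86, 21.57, 12.29, 0.00 m³/s.
ΣQ_DR = 317.0 m³/s.
With Δt = 6 h = 21600 s, V = ΣQ_DR · Δt = 317.0 × 21600 = 6.85 × 10^6 m³.

V ≈ 6.85 × 10^6 m³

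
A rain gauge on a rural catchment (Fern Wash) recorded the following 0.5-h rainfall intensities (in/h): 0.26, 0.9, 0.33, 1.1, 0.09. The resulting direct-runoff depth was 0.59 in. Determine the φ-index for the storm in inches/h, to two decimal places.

φ ≈ 0.41 in/h

Only the 2 blocks with intensity above φ contribute runoff: 0.9, 1.1 in/h.
Σ(I−φ)·Δt = d  ⇒  (0.9+1.1 − 2φ)·0.5 = 0.59
φ = (2.000 − 0.59/0.5) / 2 = 0.41 in/h.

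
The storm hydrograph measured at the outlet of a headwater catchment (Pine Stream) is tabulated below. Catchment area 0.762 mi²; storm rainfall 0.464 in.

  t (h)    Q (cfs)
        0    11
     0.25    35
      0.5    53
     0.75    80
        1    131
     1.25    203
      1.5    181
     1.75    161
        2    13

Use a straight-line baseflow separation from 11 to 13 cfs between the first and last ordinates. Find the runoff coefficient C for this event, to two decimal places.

ΣQ_DR = 760.0 cfs; V = ΣQ_DR·Δt = 6.840 × 10^5 ft³.
Runoff depth d = V / A = 0.3864 in.
C = d / P = 0.3864 / 0.464 = 0.83.

C ≈ 0.83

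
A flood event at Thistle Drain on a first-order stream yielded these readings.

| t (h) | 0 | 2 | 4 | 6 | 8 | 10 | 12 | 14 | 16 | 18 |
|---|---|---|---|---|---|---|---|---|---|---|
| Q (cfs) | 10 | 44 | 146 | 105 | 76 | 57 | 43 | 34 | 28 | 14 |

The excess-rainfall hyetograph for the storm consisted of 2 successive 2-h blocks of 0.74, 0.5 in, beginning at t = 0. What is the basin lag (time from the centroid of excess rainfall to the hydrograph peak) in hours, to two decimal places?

t_L ≈ 2.19 h

Centroid of excess rainfall: t_c = Σ P_i·t̄_i / ΣP_i = 1.8065 h (block centres at 1, 3 h).
Hydrograph peak occurs at t = 4 h, so basin lag t_L = 4 − 1.8065 = 2.19 h.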